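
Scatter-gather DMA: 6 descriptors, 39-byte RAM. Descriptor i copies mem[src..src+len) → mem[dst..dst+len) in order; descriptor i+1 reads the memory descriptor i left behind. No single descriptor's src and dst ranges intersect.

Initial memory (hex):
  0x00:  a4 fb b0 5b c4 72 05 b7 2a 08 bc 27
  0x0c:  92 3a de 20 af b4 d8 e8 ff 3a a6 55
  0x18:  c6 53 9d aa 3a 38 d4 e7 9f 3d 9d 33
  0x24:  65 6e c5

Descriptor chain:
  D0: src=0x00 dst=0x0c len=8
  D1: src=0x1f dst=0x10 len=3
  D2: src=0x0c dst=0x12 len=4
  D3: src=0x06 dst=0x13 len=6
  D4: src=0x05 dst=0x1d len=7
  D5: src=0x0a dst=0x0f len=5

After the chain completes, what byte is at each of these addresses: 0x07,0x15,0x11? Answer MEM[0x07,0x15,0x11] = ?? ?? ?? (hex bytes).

D0: mem[0x0c..0x13] <- [a4 fb b0 5b c4 72 05 b7]
D1: mem[0x10..0x12] <- [e7 9f 3d]
D2: mem[0x12..0x15] <- [a4 fb b0 5b]
D3: mem[0x13..0x18] <- [05 b7 2a 08 bc 27]
D4: mem[0x1d..0x23] <- [72 05 b7 2a 08 bc 27]
D5: mem[0x0f..0x13] <- [bc 27 a4 fb b0]
query mem[0x07]=0xb7, mem[0x15]=0x2a, mem[0x11]=0xa4

MEM[0x07,0x15,0x11] = b7 2a a4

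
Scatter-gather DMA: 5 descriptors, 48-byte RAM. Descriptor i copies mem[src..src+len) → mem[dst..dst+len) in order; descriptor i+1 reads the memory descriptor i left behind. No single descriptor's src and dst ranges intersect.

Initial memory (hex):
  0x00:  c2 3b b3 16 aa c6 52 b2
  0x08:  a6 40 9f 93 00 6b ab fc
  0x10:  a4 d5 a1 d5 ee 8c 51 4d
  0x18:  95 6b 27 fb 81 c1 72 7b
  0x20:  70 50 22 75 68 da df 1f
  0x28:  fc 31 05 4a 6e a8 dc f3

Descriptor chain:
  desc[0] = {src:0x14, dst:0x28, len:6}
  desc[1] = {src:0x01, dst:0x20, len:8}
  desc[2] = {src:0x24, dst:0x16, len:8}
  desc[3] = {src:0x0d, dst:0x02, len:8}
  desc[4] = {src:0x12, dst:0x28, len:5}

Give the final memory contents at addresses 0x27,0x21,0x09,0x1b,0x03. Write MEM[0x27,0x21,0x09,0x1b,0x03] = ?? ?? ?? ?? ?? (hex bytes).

MEM[0x27,0x21,0x09,0x1b,0x03] = a6 b3 ee 8c ab

[0] 0x14->0x28 len=6 : ee 8c 51 4d 95 6b
[1] 0x01->0x20 len=8 : 3b b3 16 aa c6 52 b2 a6
[2] 0x24->0x16 len=8 : c6 52 b2 a6 ee 8c 51 4d
[3] 0x0d->0x02 len=8 : 6b ab fc a4 d5 a1 d5 ee
[4] 0x12->0x28 len=5 : a1 d5 ee 8c c6
query mem[0x27]=0xa6, mem[0x21]=0xb3, mem[0x09]=0xee, mem[0x1b]=0x8c, mem[0x03]=0xab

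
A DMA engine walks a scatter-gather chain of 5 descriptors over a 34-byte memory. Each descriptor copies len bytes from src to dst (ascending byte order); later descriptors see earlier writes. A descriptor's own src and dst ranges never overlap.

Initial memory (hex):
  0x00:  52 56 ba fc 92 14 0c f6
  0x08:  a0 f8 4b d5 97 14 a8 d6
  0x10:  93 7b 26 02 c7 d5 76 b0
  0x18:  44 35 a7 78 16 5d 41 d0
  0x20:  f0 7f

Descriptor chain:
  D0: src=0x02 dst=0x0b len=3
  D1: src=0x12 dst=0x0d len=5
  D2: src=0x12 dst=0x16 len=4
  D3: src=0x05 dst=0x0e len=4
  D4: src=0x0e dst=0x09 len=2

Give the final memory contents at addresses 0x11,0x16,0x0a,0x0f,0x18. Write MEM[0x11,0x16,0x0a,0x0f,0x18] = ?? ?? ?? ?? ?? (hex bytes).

#0 dst[0x0b+3] := {0xba,0xfc,0x92}
#1 dst[0x0d+5] := {0x26,0x02,0xc7,0xd5,0x76}
#2 dst[0x16+4] := {0x26,0x02,0xc7,0xd5}
#3 dst[0x0e+4] := {0x14,0x0c,0xf6,0xa0}
#4 dst[0x09+2] := {0x14,0x0c}
query mem[0x11]=0xa0, mem[0x16]=0x26, mem[0x0a]=0x0c, mem[0x0f]=0x0c, mem[0x18]=0xc7

MEM[0x11,0x16,0x0a,0x0f,0x18] = a0 26 0c 0c c7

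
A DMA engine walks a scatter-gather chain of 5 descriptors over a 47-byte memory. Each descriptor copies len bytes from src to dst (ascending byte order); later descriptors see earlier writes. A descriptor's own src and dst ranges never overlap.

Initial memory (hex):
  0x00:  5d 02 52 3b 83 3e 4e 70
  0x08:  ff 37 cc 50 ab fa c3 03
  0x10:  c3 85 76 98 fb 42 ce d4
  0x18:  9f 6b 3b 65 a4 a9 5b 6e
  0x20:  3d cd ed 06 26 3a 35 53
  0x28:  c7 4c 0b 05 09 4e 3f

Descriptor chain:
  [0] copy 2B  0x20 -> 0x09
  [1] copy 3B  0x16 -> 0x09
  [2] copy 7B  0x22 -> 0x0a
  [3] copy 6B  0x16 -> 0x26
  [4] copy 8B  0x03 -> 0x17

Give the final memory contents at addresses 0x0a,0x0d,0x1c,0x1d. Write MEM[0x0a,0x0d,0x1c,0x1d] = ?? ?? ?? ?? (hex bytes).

MEM[0x0a,0x0d,0x1c,0x1d] = ed 3a ff ce

#0 dst[0x09+2] := {0x3d,0xcd}
#1 dst[0x09+3] := {0xce,0xd4,0x9f}
#2 dst[0x0a+7] := {0xed,0x06,0x26,0x3a,0x35,0x53,0xc7}
#3 dst[0x26+6] := {0xce,0xd4,0x9f,0x6b,0x3b,0x65}
#4 dst[0x17+8] := {0x3b,0x83,0x3e,0x4e,0x70,0xff,0xce,0xed}
query mem[0x0a]=0xed, mem[0x0d]=0x3a, mem[0x1c]=0xff, mem[0x1d]=0xce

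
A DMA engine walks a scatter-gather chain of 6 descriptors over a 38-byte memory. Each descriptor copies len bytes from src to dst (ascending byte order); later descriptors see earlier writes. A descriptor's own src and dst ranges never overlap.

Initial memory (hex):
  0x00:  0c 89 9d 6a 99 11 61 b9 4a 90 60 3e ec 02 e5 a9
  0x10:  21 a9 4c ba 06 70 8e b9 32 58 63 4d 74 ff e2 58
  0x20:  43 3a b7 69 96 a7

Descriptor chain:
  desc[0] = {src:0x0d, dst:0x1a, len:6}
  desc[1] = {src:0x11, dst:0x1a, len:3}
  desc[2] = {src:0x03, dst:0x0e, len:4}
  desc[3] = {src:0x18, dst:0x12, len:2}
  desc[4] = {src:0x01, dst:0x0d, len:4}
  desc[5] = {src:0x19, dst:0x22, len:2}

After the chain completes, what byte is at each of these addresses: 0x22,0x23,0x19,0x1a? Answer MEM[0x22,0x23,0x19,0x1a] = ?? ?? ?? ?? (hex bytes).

#0 dst[0x1a+6] := {0x02,0xe5,0xa9,0x21,0xa9,0x4c}
#1 dst[0x1a+3] := {0xa9,0x4c,0xba}
#2 dst[0x0e+4] := {0x6a,0x99,0x11,0x61}
#3 dst[0x12+2] := {0x32,0x58}
#4 dst[0x0d+4] := {0x89,0x9d,0x6a,0x99}
#5 dst[0x22+2] := {0x58,0xa9}
query mem[0x22]=0x58, mem[0x23]=0xa9, mem[0x19]=0x58, mem[0x1a]=0xa9

MEM[0x22,0x23,0x19,0x1a] = 58 a9 58 a9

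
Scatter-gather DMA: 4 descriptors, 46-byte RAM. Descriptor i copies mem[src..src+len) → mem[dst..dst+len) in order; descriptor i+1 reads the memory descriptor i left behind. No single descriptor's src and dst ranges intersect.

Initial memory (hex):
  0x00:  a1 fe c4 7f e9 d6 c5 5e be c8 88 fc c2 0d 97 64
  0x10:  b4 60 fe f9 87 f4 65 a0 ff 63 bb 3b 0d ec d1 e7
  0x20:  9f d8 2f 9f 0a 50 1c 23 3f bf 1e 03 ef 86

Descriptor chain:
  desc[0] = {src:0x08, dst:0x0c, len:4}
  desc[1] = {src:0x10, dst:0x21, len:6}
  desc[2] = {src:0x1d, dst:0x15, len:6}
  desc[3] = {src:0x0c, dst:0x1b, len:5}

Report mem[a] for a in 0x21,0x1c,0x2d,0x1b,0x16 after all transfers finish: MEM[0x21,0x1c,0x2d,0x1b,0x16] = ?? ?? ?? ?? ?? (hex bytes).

MEM[0x21,0x1c,0x2d,0x1b,0x16] = b4 c8 86 be d1

#0 dst[0x0c+4] := {0xbe,0xc8,0x88,0xfc}
#1 dst[0x21+6] := {0xb4,0x60,0xfe,0xf9,0x87,0xf4}
#2 dst[0x15+6] := {0xec,0xd1,0xe7,0x9f,0xb4,0x60}
#3 dst[0x1b+5] := {0xbe,0xc8,0x88,0xfc,0xb4}
query mem[0x21]=0xb4, mem[0x1c]=0xc8, mem[0x2d]=0x86, mem[0x1b]=0xbe, mem[0x16]=0xd1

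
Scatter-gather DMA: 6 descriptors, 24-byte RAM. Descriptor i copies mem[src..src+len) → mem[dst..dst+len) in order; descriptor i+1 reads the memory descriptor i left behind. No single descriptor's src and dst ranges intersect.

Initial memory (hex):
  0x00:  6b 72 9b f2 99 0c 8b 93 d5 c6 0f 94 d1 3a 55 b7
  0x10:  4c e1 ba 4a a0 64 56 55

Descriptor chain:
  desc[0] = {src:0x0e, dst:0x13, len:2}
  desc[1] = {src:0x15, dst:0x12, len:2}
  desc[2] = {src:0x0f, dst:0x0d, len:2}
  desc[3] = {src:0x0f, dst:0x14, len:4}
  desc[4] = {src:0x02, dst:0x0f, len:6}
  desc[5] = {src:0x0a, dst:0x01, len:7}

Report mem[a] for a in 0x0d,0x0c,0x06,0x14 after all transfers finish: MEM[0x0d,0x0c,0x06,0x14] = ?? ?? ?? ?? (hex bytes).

MEM[0x0d,0x0c,0x06,0x14] = b7 d1 9b 93

D0: mem[0x13..0x14] <- [55 b7]
D1: mem[0x12..0x13] <- [64 56]
D2: mem[0x0d..0x0e] <- [b7 4c]
D3: mem[0x14..0x17] <- [b7 4c e1 64]
D4: mem[0x0f..0x14] <- [9b f2 99 0c 8b 93]
D5: mem[0x01..0x07] <- [0f 94 d1 b7 4c 9b f2]
query mem[0x0d]=0xb7, mem[0x0c]=0xd1, mem[0x06]=0x9b, mem[0x14]=0x93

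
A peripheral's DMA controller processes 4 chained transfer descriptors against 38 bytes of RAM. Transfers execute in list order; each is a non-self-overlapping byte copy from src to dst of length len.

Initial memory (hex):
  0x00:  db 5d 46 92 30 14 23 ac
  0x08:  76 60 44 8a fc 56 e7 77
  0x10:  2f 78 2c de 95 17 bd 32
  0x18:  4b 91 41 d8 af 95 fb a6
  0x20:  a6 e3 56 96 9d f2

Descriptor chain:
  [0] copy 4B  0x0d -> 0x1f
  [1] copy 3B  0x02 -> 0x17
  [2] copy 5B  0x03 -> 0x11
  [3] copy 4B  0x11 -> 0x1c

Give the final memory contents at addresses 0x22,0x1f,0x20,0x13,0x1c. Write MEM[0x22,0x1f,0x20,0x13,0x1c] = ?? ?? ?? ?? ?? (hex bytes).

MEM[0x22,0x1f,0x20,0x13,0x1c] = 2f 23 e7 14 92

D0: mem[0x1f..0x22] <- [56 e7 77 2f]
D1: mem[0x17..0x19] <- [46 92 30]
D2: mem[0x11..0x15] <- [92 30 14 23 ac]
D3: mem[0x1c..0x1f] <- [92 30 14 23]
query mem[0x22]=0x2f, mem[0x1f]=0x23, mem[0x20]=0xe7, mem[0x13]=0x14, mem[0x1c]=0x92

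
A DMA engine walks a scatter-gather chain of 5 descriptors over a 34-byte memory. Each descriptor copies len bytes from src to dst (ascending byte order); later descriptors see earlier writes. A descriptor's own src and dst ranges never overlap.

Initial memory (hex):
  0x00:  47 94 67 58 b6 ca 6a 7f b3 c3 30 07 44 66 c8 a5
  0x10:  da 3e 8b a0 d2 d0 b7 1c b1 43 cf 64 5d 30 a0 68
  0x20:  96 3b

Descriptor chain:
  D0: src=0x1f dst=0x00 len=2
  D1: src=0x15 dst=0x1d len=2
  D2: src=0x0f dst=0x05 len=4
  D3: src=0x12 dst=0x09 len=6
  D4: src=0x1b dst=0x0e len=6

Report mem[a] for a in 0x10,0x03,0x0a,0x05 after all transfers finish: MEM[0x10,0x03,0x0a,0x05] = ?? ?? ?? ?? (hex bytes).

MEM[0x10,0x03,0x0a,0x05] = d0 58 a0 a5

  after D0: wrote 2B at 0x00 = 6896
  after D1: wrote 2B at 0x1d = d0b7
  after D2: wrote 4B at 0x05 = a5da3e8b
  after D3: wrote 6B at 0x09 = 8ba0d2d0b71c
  after D4: wrote 6B at 0x0e = 645dd0b76896
query mem[0x10]=0xd0, mem[0x03]=0x58, mem[0x0a]=0xa0, mem[0x05]=0xa5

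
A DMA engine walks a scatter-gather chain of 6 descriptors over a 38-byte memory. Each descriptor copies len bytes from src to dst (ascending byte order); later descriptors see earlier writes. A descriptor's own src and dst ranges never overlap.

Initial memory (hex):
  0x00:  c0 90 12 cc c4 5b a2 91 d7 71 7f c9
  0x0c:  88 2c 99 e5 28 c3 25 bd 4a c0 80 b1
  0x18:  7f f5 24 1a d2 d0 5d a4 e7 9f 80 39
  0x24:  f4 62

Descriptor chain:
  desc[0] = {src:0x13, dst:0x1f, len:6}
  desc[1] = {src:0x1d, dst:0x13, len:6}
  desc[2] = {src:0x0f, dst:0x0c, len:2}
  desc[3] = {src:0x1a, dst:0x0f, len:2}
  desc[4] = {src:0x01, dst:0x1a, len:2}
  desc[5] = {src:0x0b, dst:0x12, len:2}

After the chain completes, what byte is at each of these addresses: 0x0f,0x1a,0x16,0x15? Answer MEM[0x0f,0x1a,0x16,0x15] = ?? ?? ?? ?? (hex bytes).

MEM[0x0f,0x1a,0x16,0x15] = 24 90 4a bd

#0 dst[0x1f+6] := {0xbd,0x4a,0xc0,0x80,0xb1,0x7f}
#1 dst[0x13+6] := {0xd0,0x5d,0xbd,0x4a,0xc0,0x80}
#2 dst[0x0c+2] := {0xe5,0x28}
#3 dst[0x0f+2] := {0x24,0x1a}
#4 dst[0x1a+2] := {0x90,0x12}
#5 dst[0x12+2] := {0xc9,0xe5}
query mem[0x0f]=0x24, mem[0x1a]=0x90, mem[0x16]=0x4a, mem[0x15]=0xbd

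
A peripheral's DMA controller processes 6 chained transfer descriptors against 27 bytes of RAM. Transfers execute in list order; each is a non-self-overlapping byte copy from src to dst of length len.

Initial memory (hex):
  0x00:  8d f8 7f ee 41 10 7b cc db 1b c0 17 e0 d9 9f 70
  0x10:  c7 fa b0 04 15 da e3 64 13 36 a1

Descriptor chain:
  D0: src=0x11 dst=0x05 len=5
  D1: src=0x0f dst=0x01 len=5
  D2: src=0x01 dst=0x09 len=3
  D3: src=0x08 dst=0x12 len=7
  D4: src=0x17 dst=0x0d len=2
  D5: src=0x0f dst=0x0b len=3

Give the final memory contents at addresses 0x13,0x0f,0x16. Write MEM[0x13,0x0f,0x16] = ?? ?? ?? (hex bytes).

[0] 0x11->0x05 len=5 : fa b0 04 15 da
[1] 0x0f->0x01 len=5 : 70 c7 fa b0 04
[2] 0x01->0x09 len=3 : 70 c7 fa
[3] 0x08->0x12 len=7 : 15 70 c7 fa e0 d9 9f
[4] 0x17->0x0d len=2 : d9 9f
[5] 0x0f->0x0b len=3 : 70 c7 fa
query mem[0x13]=0x70, mem[0x0f]=0x70, mem[0x16]=0xe0

MEM[0x13,0x0f,0x16] = 70 70 e0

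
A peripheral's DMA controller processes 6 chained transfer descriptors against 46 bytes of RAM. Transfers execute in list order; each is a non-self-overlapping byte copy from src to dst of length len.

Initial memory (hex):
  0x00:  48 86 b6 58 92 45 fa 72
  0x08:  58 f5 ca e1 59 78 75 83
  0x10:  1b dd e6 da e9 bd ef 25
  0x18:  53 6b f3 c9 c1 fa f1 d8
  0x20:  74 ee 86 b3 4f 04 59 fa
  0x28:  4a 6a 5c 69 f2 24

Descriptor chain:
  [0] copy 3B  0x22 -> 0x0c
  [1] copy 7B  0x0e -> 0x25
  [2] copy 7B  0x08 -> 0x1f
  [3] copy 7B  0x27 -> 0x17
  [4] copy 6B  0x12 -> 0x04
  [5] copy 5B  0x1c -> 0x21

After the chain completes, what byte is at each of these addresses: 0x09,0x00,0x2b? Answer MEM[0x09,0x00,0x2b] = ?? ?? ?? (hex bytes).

MEM[0x09,0x00,0x2b] = 1b 48 e9

[0] 0x22->0x0c len=3 : 86 b3 4f
[1] 0x0e->0x25 len=7 : 4f 83 1b dd e6 da e9
[2] 0x08->0x1f len=7 : 58 f5 ca e1 86 b3 4f
[3] 0x27->0x17 len=7 : 1b dd e6 da e9 f2 24
[4] 0x12->0x04 len=6 : e6 da e9 bd ef 1b
[5] 0x1c->0x21 len=5 : f2 24 f1 58 f5
query mem[0x09]=0x1b, mem[0x00]=0x48, mem[0x2b]=0xe9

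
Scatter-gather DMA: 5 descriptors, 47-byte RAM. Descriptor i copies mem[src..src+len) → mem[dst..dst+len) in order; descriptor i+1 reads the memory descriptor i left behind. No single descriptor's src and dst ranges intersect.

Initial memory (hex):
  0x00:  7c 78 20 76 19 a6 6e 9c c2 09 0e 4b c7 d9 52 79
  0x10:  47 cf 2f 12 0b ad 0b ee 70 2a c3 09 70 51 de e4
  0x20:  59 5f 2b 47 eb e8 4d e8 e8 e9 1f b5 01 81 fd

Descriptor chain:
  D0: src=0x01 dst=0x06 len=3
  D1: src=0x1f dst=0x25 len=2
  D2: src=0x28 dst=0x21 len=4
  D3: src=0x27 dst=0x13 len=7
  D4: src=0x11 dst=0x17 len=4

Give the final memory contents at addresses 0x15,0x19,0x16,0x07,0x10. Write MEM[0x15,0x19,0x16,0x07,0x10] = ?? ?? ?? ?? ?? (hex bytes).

MEM[0x15,0x19,0x16,0x07,0x10] = e9 e8 1f 20 47

#0 dst[0x06+3] := {0x78,0x20,0x76}
#1 dst[0x25+2] := {0xe4,0x59}
#2 dst[0x21+4] := {0xe8,0xe9,0x1f,0xb5}
#3 dst[0x13+7] := {0xe8,0xe8,0xe9,0x1f,0xb5,0x01,0x81}
#4 dst[0x17+4] := {0xcf,0x2f,0xe8,0xe8}
query mem[0x15]=0xe9, mem[0x19]=0xe8, mem[0x16]=0x1f, mem[0x07]=0x20, mem[0x10]=0x47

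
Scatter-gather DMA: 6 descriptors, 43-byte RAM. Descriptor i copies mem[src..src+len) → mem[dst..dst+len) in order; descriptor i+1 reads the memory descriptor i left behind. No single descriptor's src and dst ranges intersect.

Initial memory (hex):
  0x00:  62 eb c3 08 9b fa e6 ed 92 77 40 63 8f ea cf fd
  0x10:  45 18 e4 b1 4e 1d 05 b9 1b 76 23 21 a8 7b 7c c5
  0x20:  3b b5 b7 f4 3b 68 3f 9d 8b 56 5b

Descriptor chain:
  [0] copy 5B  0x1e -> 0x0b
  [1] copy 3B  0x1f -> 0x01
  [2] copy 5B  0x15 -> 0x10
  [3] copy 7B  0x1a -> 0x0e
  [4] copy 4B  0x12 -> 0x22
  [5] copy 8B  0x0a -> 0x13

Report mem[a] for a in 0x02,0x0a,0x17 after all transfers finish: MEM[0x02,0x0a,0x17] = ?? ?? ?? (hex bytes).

[0] 0x1e->0x0b len=5 : 7c c5 3b b5 b7
[1] 0x1f->0x01 len=3 : c5 3b b5
[2] 0x15->0x10 len=5 : 1d 05 b9 1b 76
[3] 0x1a->0x0e len=7 : 23 21 a8 7b 7c c5 3b
[4] 0x12->0x22 len=4 : 7c c5 3b 1d
[5] 0x0a->0x13 len=8 : 40 7c c5 3b 23 21 a8 7b
query mem[0x02]=0x3b, mem[0x0a]=0x40, mem[0x17]=0x23

MEM[0x02,0x0a,0x17] = 3b 40 23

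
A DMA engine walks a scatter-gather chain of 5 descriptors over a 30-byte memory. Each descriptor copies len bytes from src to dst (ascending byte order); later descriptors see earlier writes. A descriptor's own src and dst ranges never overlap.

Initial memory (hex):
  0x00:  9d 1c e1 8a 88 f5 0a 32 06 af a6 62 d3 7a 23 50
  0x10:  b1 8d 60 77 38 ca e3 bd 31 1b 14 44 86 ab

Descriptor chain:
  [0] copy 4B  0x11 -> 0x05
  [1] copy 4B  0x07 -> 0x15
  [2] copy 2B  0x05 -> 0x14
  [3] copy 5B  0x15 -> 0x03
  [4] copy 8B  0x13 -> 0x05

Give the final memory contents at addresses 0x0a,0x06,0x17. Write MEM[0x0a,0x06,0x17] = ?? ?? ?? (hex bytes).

MEM[0x0a,0x06,0x17] = a6 8d af

D0: mem[0x05..0x08] <- [8d 60 77 38]
D1: mem[0x15..0x18] <- [77 38 af a6]
D2: mem[0x14..0x15] <- [8d 60]
D3: mem[0x03..0x07] <- [60 38 af a6 1b]
D4: mem[0x05..0x0c] <- [77 8d 60 38 af a6 1b 14]
query mem[0x0a]=0xa6, mem[0x06]=0x8d, mem[0x17]=0xaf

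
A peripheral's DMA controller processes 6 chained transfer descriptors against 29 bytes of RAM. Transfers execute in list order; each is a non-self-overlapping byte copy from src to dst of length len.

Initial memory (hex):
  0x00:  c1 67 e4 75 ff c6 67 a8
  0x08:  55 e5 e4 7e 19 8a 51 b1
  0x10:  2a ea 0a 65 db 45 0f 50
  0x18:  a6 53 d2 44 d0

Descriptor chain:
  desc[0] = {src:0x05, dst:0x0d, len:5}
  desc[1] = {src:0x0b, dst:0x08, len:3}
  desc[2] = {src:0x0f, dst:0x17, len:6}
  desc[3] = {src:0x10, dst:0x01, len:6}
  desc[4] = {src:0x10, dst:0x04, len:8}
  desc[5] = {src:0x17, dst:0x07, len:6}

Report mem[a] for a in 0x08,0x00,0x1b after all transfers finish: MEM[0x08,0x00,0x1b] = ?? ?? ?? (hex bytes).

D0: mem[0x0d..0x11] <- [c6 67 a8 55 e5]
D1: mem[0x08..0x0a] <- [7e 19 c6]
D2: mem[0x17..0x1c] <- [a8 55 e5 0a 65 db]
D3: mem[0x01..0x06] <- [55 e5 0a 65 db 45]
D4: mem[0x04..0x0b] <- [55 e5 0a 65 db 45 0f a8]
D5: mem[0x07..0x0c] <- [a8 55 e5 0a 65 db]
query mem[0x08]=0x55, mem[0x00]=0xc1, mem[0x1b]=0x65

MEM[0x08,0x00,0x1b] = 55 c1 65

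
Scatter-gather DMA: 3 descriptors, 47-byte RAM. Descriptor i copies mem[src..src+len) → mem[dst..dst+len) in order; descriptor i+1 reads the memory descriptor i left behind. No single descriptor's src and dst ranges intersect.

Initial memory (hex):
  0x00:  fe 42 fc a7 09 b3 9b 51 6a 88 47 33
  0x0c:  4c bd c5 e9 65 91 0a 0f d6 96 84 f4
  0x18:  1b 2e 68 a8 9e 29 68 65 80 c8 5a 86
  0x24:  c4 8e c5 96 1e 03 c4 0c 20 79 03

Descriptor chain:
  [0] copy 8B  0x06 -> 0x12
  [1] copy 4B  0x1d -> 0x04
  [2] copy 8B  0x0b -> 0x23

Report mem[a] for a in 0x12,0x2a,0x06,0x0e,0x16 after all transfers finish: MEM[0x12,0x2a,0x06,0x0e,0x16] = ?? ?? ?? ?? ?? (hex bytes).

MEM[0x12,0x2a,0x06,0x0e,0x16] = 9b 9b 65 c5 47

  after D0: wrote 8B at 0x12 = 9b516a8847334cbd
  after D1: wrote 4B at 0x04 = 29686580
  after D2: wrote 8B at 0x23 = 334cbdc5e965919b
query mem[0x12]=0x9b, mem[0x2a]=0x9b, mem[0x06]=0x65, mem[0x0e]=0xc5, mem[0x16]=0x47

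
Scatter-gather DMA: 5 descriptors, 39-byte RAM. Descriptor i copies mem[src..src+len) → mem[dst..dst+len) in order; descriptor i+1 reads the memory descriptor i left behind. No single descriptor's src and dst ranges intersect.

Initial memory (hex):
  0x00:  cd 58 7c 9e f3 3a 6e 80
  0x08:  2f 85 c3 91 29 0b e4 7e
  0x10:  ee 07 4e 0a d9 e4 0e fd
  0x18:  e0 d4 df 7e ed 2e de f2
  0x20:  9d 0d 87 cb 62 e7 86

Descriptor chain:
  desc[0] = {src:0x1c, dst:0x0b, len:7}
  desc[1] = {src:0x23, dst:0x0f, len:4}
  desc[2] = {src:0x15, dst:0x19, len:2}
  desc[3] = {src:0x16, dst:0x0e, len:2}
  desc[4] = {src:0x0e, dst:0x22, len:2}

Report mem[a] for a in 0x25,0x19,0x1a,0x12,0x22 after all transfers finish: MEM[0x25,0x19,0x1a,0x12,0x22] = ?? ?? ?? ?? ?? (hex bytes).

MEM[0x25,0x19,0x1a,0x12,0x22] = e7 e4 0e 86 0e

#0 dst[0x0b+7] := {0xed,0x2e,0xde,0xf2,0x9d,0x0d,0x87}
#1 dst[0x0f+4] := {0xcb,0x62,0xe7,0x86}
#2 dst[0x19+2] := {0xe4,0x0e}
#3 dst[0x0e+2] := {0x0e,0xfd}
#4 dst[0x22+2] := {0x0e,0xfd}
query mem[0x25]=0xe7, mem[0x19]=0xe4, mem[0x1a]=0x0e, mem[0x12]=0x86, mem[0x22]=0x0e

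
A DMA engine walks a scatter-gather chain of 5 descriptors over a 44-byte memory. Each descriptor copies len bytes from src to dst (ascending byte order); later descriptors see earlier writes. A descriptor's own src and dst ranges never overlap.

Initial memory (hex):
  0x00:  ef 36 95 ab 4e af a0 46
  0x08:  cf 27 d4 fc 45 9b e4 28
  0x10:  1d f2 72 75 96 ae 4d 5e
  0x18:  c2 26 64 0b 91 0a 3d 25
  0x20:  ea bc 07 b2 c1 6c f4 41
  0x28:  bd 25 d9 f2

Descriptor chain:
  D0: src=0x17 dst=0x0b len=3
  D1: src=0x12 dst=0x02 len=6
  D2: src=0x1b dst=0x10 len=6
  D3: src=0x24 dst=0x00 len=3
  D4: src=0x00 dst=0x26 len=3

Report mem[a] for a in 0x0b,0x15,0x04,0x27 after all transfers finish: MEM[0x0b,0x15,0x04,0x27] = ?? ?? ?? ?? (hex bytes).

MEM[0x0b,0x15,0x04,0x27] = 5e ea 96 6c

#0 dst[0x0b+3] := {0x5e,0xc2,0x26}
#1 dst[0x02+6] := {0x72,0x75,0x96,0xae,0x4d,0x5e}
#2 dst[0x10+6] := {0x0b,0x91,0x0a,0x3d,0x25,0xea}
#3 dst[0x00+3] := {0xc1,0x6c,0xf4}
#4 dst[0x26+3] := {0xc1,0x6c,0xf4}
query mem[0x0b]=0x5e, mem[0x15]=0xea, mem[0x04]=0x96, mem[0x27]=0x6c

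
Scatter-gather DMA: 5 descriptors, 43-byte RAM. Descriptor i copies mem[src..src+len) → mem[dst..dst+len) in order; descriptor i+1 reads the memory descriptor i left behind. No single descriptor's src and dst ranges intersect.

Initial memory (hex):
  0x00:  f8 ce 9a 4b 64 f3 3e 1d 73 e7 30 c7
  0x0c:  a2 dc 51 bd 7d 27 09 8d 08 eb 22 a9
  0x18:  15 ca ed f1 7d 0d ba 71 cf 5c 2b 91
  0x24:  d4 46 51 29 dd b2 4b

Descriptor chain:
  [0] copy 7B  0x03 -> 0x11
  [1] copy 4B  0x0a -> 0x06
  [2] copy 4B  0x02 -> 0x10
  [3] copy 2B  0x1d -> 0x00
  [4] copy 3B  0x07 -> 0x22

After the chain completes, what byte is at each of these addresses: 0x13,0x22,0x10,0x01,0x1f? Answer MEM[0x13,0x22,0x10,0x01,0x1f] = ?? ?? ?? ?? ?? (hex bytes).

MEM[0x13,0x22,0x10,0x01,0x1f] = f3 c7 9a ba 71

  after D0: wrote 7B at 0x11 = 4b64f33e1d73e7
  after D1: wrote 4B at 0x06 = 30c7a2dc
  after D2: wrote 4B at 0x10 = 9a4b64f3
  after D3: wrote 2B at 0x00 = 0dba
  after D4: wrote 3B at 0x22 = c7a2dc
query mem[0x13]=0xf3, mem[0x22]=0xc7, mem[0x10]=0x9a, mem[0x01]=0xba, mem[0x1f]=0x71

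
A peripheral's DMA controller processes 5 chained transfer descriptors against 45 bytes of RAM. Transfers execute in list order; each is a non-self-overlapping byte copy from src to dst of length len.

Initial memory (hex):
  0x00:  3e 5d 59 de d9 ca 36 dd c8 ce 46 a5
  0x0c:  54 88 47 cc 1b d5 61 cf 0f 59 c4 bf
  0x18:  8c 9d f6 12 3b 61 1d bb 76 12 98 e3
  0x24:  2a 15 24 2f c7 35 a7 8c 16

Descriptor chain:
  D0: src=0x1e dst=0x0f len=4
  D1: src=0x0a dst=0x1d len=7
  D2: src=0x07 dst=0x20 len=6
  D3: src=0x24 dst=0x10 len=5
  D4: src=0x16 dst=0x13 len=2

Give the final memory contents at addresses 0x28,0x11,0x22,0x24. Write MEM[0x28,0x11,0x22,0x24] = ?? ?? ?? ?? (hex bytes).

MEM[0x28,0x11,0x22,0x24] = c7 54 ce a5

  after D0: wrote 4B at 0x0f = 1dbb7612
  after D1: wrote 7B at 0x1d = 46a55488471dbb
  after D2: wrote 6B at 0x20 = ddc8ce46a554
  after D3: wrote 5B at 0x10 = a554242fc7
  after D4: wrote 2B at 0x13 = c4bf
query mem[0x28]=0xc7, mem[0x11]=0x54, mem[0x22]=0xce, mem[0x24]=0xa5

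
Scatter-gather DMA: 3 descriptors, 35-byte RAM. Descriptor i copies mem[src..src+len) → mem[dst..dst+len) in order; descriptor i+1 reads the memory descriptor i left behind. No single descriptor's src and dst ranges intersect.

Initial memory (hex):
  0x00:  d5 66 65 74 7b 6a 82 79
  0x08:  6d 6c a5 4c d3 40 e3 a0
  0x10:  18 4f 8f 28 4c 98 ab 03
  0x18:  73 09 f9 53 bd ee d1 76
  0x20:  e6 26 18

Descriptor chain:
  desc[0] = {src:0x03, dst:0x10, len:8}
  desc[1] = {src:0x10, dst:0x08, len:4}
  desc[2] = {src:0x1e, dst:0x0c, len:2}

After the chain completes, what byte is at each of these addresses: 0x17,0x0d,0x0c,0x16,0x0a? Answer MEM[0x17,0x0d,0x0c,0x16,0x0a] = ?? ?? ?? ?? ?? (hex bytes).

[0] 0x03->0x10 len=8 : 74 7b 6a 82 79 6d 6c a5
[1] 0x10->0x08 len=4 : 74 7b 6a 82
[2] 0x1e->0x0c len=2 : d1 76
query mem[0x17]=0xa5, mem[0x0d]=0x76, mem[0x0c]=0xd1, mem[0x16]=0x6c, mem[0x0a]=0x6a

MEM[0x17,0x0d,0x0c,0x16,0x0a] = a5 76 d1 6c 6a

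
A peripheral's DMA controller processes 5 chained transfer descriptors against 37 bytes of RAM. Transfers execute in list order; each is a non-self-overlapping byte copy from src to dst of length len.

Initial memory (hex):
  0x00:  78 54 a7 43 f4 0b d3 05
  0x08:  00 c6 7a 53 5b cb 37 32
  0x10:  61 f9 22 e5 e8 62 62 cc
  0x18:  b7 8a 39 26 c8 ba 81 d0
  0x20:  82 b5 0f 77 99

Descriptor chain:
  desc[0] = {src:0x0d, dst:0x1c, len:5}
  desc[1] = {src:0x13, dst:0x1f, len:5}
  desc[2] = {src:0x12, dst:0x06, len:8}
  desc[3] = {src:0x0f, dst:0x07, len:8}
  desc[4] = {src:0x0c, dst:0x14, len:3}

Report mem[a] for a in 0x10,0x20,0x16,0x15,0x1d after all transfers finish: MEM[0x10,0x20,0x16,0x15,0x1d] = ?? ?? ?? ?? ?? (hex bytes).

MEM[0x10,0x20,0x16,0x15,0x1d] = 61 e8 62 62 37

D0: mem[0x1c..0x20] <- [cb 37 32 61 f9]
D1: mem[0x1f..0x23] <- [e5 e8 62 62 cc]
D2: mem[0x06..0x0d] <- [22 e5 e8 62 62 cc b7 8a]
D3: mem[0x07..0x0e] <- [32 61 f9 22 e5 e8 62 62]
D4: mem[0x14..0x16] <- [e8 62 62]
query mem[0x10]=0x61, mem[0x20]=0xe8, mem[0x16]=0x62, mem[0x15]=0x62, mem[0x1d]=0x37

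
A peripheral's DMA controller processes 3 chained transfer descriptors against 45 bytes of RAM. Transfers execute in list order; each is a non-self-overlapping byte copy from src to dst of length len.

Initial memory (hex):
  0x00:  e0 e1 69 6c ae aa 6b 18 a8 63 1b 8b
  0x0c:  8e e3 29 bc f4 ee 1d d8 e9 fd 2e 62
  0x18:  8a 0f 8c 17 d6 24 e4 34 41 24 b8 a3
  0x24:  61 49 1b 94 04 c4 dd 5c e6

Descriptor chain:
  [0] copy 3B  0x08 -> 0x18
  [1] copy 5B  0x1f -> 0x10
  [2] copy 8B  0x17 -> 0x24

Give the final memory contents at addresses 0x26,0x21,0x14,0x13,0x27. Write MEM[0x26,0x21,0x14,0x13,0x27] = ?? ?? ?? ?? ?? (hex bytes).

MEM[0x26,0x21,0x14,0x13,0x27] = 63 24 a3 b8 1b

#0 dst[0x18+3] := {0xa8,0x63,0x1b}
#1 dst[0x10+5] := {0x34,0x41,0x24,0xb8,0xa3}
#2 dst[0x24+8] := {0x62,0xa8,0x63,0x1b,0x17,0xd6,0x24,0xe4}
query mem[0x26]=0x63, mem[0x21]=0x24, mem[0x14]=0xa3, mem[0x13]=0xb8, mem[0x27]=0x1b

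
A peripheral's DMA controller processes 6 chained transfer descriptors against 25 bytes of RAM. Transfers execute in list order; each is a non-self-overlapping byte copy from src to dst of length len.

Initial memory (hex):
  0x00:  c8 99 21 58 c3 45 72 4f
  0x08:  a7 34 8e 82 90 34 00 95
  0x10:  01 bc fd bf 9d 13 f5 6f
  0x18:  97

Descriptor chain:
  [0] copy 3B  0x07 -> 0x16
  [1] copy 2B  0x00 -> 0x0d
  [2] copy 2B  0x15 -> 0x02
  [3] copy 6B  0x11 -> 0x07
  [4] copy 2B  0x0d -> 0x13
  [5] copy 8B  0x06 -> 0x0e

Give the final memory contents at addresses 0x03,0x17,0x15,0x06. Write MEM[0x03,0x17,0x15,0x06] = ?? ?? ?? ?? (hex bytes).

MEM[0x03,0x17,0x15,0x06] = 4f a7 c8 72

  after D0: wrote 3B at 0x16 = 4fa734
  after D1: wrote 2B at 0x0d = c899
  after D2: wrote 2B at 0x02 = 134f
  after D3: wrote 6B at 0x07 = bcfdbf9d134f
  after D4: wrote 2B at 0x13 = c899
  after D5: wrote 8B at 0x0e = 72bcfdbf9d134fc8
query mem[0x03]=0x4f, mem[0x17]=0xa7, mem[0x15]=0xc8, mem[0x06]=0x72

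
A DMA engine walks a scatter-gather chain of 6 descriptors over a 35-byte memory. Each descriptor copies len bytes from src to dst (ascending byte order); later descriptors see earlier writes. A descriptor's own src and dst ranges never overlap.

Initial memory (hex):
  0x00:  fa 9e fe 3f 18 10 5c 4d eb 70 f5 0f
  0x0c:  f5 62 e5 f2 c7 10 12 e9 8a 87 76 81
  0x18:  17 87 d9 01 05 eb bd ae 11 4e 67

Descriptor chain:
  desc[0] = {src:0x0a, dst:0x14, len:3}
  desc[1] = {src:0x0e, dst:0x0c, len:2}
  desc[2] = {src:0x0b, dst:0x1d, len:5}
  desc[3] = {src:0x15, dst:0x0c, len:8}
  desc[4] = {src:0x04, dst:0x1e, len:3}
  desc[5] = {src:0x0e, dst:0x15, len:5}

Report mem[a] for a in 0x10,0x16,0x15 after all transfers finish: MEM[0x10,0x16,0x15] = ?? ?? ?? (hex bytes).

#0 dst[0x14+3] := {0xf5,0x0f,0xf5}
#1 dst[0x0c+2] := {0xe5,0xf2}
#2 dst[0x1d+5] := {0x0f,0xe5,0xf2,0xe5,0xf2}
#3 dst[0x0c+8] := {0x0f,0xf5,0x81,0x17,0x87,0xd9,0x01,0x05}
#4 dst[0x1e+3] := {0x18,0x10,0x5c}
#5 dst[0x15+5] := {0x81,0x17,0x87,0xd9,0x01}
query mem[0x10]=0x87, mem[0x16]=0x17, mem[0x15]=0x81

MEM[0x10,0x16,0x15] = 87 17 81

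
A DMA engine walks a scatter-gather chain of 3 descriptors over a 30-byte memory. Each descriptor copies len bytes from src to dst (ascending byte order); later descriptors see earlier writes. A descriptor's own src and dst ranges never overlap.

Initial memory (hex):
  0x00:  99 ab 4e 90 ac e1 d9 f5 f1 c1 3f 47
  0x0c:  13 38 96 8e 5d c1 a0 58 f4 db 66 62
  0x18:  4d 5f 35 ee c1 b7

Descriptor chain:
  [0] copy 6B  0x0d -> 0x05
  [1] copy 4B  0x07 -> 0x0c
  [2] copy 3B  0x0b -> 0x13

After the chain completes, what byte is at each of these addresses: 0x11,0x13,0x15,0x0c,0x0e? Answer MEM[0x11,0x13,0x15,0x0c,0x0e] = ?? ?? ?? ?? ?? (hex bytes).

MEM[0x11,0x13,0x15,0x0c,0x0e] = c1 47 5d 8e c1

[0] 0x0d->0x05 len=6 : 38 96 8e 5d c1 a0
[1] 0x07->0x0c len=4 : 8e 5d c1 a0
[2] 0x0b->0x13 len=3 : 47 8e 5d
query mem[0x11]=0xc1, mem[0x13]=0x47, mem[0x15]=0x5d, mem[0x0c]=0x8e, mem[0x0e]=0xc1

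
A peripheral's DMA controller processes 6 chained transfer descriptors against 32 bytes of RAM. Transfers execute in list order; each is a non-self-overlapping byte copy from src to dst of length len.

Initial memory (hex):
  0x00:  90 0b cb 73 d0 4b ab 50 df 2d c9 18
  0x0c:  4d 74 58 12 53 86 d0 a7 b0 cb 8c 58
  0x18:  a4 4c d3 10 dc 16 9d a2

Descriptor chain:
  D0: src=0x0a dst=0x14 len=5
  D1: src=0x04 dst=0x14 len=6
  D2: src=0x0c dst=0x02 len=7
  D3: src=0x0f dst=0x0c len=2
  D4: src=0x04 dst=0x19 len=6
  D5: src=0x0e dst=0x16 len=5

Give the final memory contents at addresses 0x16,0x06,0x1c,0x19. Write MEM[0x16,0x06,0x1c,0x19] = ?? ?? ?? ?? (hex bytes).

MEM[0x16,0x06,0x1c,0x19] = 58 53 86 86

[0] 0x0a->0x14 len=5 : c9 18 4d 74 58
[1] 0x04->0x14 len=6 : d0 4b ab 50 df 2d
[2] 0x0c->0x02 len=7 : 4d 74 58 12 53 86 d0
[3] 0x0f->0x0c len=2 : 12 53
[4] 0x04->0x19 len=6 : 58 12 53 86 d0 2d
[5] 0x0e->0x16 len=5 : 58 12 53 86 d0
query mem[0x16]=0x58, mem[0x06]=0x53, mem[0x1c]=0x86, mem[0x19]=0x86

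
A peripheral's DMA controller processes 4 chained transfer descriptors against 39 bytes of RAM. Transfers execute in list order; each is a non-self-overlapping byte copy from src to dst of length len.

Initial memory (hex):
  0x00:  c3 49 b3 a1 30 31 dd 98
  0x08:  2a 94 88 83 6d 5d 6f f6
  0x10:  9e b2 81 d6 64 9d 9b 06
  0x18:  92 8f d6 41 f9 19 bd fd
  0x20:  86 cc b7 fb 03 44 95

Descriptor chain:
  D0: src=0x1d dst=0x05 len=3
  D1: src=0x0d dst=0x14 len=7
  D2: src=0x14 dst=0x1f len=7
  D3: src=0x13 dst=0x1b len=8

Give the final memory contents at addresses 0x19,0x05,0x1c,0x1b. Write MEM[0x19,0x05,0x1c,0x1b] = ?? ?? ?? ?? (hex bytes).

MEM[0x19,0x05,0x1c,0x1b] = 81 19 5d d6

[0] 0x1d->0x05 len=3 : 19 bd fd
[1] 0x0d->0x14 len=7 : 5d 6f f6 9e b2 81 d6
[2] 0x14->0x1f len=7 : 5d 6f f6 9e b2 81 d6
[3] 0x13->0x1b len=8 : d6 5d 6f f6 9e b2 81 d6
query mem[0x19]=0x81, mem[0x05]=0x19, mem[0x1c]=0x5d, mem[0x1b]=0xd6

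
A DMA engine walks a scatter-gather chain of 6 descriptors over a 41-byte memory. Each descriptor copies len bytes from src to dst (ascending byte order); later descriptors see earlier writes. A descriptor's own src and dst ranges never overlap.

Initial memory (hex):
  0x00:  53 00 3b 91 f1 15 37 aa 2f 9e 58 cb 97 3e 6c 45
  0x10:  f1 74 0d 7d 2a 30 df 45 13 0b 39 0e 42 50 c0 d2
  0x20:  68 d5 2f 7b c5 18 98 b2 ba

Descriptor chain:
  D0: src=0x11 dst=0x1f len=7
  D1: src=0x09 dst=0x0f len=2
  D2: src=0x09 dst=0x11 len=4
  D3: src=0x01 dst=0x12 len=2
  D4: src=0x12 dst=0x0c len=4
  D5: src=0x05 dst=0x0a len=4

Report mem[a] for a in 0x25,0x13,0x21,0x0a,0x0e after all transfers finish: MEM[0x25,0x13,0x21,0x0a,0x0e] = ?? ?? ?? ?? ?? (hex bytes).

MEM[0x25,0x13,0x21,0x0a,0x0e] = 45 3b 7d 15 97

#0 dst[0x1f+7] := {0x74,0x0d,0x7d,0x2a,0x30,0xdf,0x45}
#1 dst[0x0f+2] := {0x9e,0x58}
#2 dst[0x11+4] := {0x9e,0x58,0xcb,0x97}
#3 dst[0x12+2] := {0x00,0x3b}
#4 dst[0x0c+4] := {0x00,0x3b,0x97,0x30}
#5 dst[0x0a+4] := {0x15,0x37,0xaa,0x2f}
query mem[0x25]=0x45, mem[0x13]=0x3b, mem[0x21]=0x7d, mem[0x0a]=0x15, mem[0x0e]=0x97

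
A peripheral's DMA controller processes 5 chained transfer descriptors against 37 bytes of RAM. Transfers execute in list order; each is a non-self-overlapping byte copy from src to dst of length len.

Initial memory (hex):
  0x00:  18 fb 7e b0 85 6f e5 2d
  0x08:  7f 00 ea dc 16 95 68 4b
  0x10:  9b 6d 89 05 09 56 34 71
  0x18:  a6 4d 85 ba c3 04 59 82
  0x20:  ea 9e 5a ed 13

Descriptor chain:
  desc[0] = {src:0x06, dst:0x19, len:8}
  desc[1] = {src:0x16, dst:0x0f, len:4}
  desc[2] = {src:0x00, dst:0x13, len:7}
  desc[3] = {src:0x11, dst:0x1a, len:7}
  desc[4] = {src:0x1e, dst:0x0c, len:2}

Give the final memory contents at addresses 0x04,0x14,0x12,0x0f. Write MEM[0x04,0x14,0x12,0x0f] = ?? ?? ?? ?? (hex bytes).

MEM[0x04,0x14,0x12,0x0f] = 85 fb e5 34

#0 dst[0x19+8] := {0xe5,0x2d,0x7f,0x00,0xea,0xdc,0x16,0x95}
#1 dst[0x0f+4] := {0x34,0x71,0xa6,0xe5}
#2 dst[0x13+7] := {0x18,0xfb,0x7e,0xb0,0x85,0x6f,0xe5}
#3 dst[0x1a+7] := {0xa6,0xe5,0x18,0xfb,0x7e,0xb0,0x85}
#4 dst[0x0c+2] := {0x7e,0xb0}
query mem[0x04]=0x85, mem[0x14]=0xfb, mem[0x12]=0xe5, mem[0x0f]=0x34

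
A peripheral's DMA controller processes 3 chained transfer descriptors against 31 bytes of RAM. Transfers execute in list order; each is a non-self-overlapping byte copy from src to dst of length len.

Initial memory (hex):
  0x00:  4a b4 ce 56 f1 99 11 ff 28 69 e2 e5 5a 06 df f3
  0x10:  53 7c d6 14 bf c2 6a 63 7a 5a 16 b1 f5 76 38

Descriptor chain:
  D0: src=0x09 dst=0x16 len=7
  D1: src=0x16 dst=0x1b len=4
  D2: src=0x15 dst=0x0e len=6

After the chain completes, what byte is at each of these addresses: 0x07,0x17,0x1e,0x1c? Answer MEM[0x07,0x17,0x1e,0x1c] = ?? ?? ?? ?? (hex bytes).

MEM[0x07,0x17,0x1e,0x1c] = ff e2 5a e2

#0 dst[0x16+7] := {0x69,0xe2,0xe5,0x5a,0x06,0xdf,0xf3}
#1 dst[0x1b+4] := {0x69,0xe2,0xe5,0x5a}
#2 dst[0x0e+6] := {0xc2,0x69,0xe2,0xe5,0x5a,0x06}
query mem[0x07]=0xff, mem[0x17]=0xe2, mem[0x1e]=0x5a, mem[0x1c]=0xe2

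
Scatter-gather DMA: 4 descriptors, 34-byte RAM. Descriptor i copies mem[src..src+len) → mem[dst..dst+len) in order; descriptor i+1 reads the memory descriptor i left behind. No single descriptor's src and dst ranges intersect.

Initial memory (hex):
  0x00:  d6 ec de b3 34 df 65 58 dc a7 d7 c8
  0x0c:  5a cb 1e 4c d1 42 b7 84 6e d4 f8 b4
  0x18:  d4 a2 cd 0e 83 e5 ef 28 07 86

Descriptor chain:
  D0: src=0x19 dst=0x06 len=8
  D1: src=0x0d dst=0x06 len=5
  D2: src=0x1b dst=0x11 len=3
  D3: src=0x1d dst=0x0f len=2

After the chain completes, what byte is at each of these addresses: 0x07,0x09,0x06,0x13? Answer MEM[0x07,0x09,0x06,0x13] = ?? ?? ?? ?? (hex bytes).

MEM[0x07,0x09,0x06,0x13] = 1e d1 07 e5

D0: mem[0x06..0x0d] <- [a2 cd 0e 83 e5 ef 28 07]
D1: mem[0x06..0x0a] <- [07 1e 4c d1 42]
D2: mem[0x11..0x13] <- [0e 83 e5]
D3: mem[0x0f..0x10] <- [e5 ef]
query mem[0x07]=0x1e, mem[0x09]=0xd1, mem[0x06]=0x07, mem[0x13]=0xe5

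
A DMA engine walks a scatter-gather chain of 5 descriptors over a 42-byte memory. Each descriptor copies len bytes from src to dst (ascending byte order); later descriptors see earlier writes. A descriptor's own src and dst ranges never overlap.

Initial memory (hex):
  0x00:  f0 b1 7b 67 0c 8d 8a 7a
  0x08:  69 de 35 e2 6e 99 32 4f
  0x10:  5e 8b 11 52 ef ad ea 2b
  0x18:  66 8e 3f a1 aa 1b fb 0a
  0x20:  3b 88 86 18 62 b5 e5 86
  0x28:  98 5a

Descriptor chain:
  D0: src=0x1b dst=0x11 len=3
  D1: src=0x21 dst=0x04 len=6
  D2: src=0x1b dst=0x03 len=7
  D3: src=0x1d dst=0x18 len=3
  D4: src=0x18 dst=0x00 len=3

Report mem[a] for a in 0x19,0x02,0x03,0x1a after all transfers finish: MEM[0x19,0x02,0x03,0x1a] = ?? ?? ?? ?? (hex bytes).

MEM[0x19,0x02,0x03,0x1a] = fb 0a a1 0a

#0 dst[0x11+3] := {0xa1,0xaa,0x1b}
#1 dst[0x04+6] := {0x88,0x86,0x18,0x62,0xb5,0xe5}
#2 dst[0x03+7] := {0xa1,0xaa,0x1b,0xfb,0x0a,0x3b,0x88}
#3 dst[0x18+3] := {0x1b,0xfb,0x0a}
#4 dst[0x00+3] := {0x1b,0xfb,0x0a}
query mem[0x19]=0xfb, mem[0x02]=0x0a, mem[0x03]=0xa1, mem[0x1a]=0x0a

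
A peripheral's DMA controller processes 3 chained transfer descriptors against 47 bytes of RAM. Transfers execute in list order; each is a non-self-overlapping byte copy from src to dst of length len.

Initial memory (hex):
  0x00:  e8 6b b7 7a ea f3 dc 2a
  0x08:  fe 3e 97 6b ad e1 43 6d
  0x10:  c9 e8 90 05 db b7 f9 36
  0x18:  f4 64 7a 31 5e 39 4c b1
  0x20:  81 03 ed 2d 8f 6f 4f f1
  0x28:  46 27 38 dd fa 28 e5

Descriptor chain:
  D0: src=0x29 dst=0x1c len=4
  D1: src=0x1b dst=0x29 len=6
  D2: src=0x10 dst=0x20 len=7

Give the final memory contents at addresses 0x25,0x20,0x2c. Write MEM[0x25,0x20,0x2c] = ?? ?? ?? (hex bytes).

[0] 0x29->0x1c len=4 : 27 38 dd fa
[1] 0x1b->0x29 len=6 : 31 27 38 dd fa 81
[2] 0x10->0x20 len=7 : c9 e8 90 05 db b7 f9
query mem[0x25]=0xb7, mem[0x20]=0xc9, mem[0x2c]=0xdd

MEM[0x25,0x20,0x2c] = b7 c9 dd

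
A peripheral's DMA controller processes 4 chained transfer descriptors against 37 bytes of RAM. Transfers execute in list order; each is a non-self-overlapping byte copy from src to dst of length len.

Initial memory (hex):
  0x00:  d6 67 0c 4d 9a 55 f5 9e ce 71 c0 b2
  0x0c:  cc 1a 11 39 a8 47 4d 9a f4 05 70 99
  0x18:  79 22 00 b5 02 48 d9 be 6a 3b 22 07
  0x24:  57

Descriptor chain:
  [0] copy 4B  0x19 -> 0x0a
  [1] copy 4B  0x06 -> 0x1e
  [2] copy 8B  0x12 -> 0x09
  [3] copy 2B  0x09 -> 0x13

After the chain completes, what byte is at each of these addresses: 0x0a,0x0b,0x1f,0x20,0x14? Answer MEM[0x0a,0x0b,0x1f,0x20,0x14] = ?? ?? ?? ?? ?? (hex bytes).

#0 dst[0x0a+4] := {0x22,0x00,0xb5,0x02}
#1 dst[0x1e+4] := {0xf5,0x9e,0xce,0x71}
#2 dst[0x09+8] := {0x4d,0x9a,0xf4,0x05,0x70,0x99,0x79,0x22}
#3 dst[0x13+2] := {0x4d,0x9a}
query mem[0x0a]=0x9a, mem[0x0b]=0xf4, mem[0x1f]=0x9e, mem[0x20]=0xce, mem[0x14]=0x9a

MEM[0x0a,0x0b,0x1f,0x20,0x14] = 9a f4 9e ce 9a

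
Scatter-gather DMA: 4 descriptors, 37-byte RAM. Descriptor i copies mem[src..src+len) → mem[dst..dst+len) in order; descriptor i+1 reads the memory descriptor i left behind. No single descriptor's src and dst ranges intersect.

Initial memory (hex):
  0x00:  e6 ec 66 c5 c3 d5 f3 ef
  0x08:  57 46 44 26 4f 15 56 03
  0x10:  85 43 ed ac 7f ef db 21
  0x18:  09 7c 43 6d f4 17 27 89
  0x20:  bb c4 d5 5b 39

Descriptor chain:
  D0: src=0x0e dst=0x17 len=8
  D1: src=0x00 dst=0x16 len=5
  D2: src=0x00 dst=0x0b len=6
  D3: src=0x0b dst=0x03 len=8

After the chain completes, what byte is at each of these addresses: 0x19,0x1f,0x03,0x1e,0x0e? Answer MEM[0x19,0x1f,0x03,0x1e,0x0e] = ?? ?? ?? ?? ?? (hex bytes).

MEM[0x19,0x1f,0x03,0x1e,0x0e] = c5 89 e6 ef c5

[0] 0x0e->0x17 len=8 : 56 03 85 43 ed ac 7f ef
[1] 0x00->0x16 len=5 : e6 ec 66 c5 c3
[2] 0x00->0x0b len=6 : e6 ec 66 c5 c3 d5
[3] 0x0b->0x03 len=8 : e6 ec 66 c5 c3 d5 43 ed
query mem[0x19]=0xc5, mem[0x1f]=0x89, mem[0x03]=0xe6, mem[0x1e]=0xef, mem[0x0e]=0xc5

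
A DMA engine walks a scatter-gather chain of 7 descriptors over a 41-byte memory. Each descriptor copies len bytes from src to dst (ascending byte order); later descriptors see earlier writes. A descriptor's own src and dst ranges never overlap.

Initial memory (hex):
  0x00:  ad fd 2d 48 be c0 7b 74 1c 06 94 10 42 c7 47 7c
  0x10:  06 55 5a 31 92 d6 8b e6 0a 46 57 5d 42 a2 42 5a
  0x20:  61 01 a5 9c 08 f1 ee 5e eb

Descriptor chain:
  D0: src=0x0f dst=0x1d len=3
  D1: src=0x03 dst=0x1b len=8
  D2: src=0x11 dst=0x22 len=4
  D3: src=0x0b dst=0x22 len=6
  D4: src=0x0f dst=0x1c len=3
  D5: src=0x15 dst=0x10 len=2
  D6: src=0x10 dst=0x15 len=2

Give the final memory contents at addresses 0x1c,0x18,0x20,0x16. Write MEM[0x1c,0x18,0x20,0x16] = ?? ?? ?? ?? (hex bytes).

  after D0: wrote 3B at 0x1d = 7c0655
  after D1: wrote 8B at 0x1b = 48bec07b741c0694
  after D2: wrote 4B at 0x22 = 555a3192
  after D3: wrote 6B at 0x22 = 1042c7477c06
  after D4: wrote 3B at 0x1c = 7c0655
  after D5: wrote 2B at 0x10 = d68b
  after D6: wrote 2B at 0x15 = d68b
query mem[0x1c]=0x7c, mem[0x18]=0x0a, mem[0x20]=0x1c, mem[0x16]=0x8b

MEM[0x1c,0x18,0x20,0x16] = 7c 0a 1c 8b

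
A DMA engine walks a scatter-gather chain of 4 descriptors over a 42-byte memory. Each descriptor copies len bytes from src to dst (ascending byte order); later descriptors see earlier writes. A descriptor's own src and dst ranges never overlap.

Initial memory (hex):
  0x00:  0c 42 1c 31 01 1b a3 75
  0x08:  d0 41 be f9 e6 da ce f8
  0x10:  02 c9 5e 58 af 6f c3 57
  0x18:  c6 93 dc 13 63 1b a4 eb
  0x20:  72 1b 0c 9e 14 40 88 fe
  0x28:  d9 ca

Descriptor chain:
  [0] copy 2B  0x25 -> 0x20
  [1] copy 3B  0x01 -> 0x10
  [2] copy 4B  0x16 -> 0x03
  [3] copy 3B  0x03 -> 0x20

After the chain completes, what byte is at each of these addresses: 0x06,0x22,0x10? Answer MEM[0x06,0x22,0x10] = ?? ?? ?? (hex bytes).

MEM[0x06,0x22,0x10] = 93 c6 42

D0: mem[0x20..0x21] <- [40 88]
D1: mem[0x10..0x12] <- [42 1c 31]
D2: mem[0x03..0x06] <- [c3 57 c6 93]
D3: mem[0x20..0x22] <- [c3 57 c6]
query mem[0x06]=0x93, mem[0x22]=0xc6, mem[0x10]=0x42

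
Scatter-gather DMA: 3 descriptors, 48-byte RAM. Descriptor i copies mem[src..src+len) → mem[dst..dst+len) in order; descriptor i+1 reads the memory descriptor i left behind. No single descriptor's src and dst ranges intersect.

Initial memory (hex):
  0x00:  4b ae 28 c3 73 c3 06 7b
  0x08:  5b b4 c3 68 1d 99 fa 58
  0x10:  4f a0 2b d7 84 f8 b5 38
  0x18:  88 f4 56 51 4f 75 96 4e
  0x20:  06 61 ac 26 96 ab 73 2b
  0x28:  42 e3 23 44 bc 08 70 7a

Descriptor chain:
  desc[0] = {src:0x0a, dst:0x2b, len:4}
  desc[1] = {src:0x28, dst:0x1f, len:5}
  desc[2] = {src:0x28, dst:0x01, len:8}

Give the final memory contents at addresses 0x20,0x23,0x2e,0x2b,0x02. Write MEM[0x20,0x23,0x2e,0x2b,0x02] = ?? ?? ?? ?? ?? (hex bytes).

MEM[0x20,0x23,0x2e,0x2b,0x02] = e3 68 99 c3 e3

  after D0: wrote 4B at 0x2b = c3681d99
  after D1: wrote 5B at 0x1f = 42e323c368
  after D2: wrote 8B at 0x01 = 42e323c3681d997a
query mem[0x20]=0xe3, mem[0x23]=0x68, mem[0x2e]=0x99, mem[0x2b]=0xc3, mem[0x02]=0xe3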